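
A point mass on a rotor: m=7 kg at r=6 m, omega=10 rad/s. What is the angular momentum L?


Given: m = 7 kg, r = 6 m, omega = 10 rad/s
For a point mass: I = m*r^2
I = 7*6^2 = 7*36 = 252
L = I*omega = 252*10
L = 2520 kg*m^2/s

2520 kg*m^2/s


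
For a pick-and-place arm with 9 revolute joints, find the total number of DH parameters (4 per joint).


Given: 9 joints, 4 DH parameters per joint (d, theta, a, alpha)
Total DH parameters = number_of_joints * 4
Total = 9 * 4
Total = 36

36


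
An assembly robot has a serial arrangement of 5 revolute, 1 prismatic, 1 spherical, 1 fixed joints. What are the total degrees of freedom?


Given: serial robot with 5 revolute, 1 prismatic, 1 spherical, 1 fixed joints
DOF contribution per joint type: revolute=1, prismatic=1, spherical=3, fixed=0
DOF = 5*1 + 1*1 + 1*3 + 1*0
DOF = 9

9


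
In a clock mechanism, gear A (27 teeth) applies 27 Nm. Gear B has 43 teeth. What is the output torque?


Given: N1 = 27, N2 = 43, T1 = 27 Nm
Using T2/T1 = N2/N1
T2 = T1 * N2 / N1
T2 = 27 * 43 / 27
T2 = 1161 / 27
T2 = 43 Nm

43 Nm


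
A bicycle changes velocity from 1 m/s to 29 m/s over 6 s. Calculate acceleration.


Given: initial velocity v0 = 1 m/s, final velocity v = 29 m/s, time t = 6 s
Using a = (v - v0) / t
a = (29 - 1) / 6
a = 28 / 6
a = 14/3 m/s^2

14/3 m/s^2


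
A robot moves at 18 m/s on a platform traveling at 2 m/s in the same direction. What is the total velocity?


Given: object velocity = 18 m/s, platform velocity = 2 m/s (same direction)
Using classical velocity addition: v_total = v_object + v_platform
v_total = 18 + 2
v_total = 20 m/s

20 m/s


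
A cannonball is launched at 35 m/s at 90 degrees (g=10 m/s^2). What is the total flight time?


Given: v0 = 35 m/s, theta = 90 deg, g = 10 m/s^2
sin(90) = 1
Using T = 2*v0*sin(theta) / g
T = 2*35*1 / 10
T = 70 / 10
T = 7 s

7 s


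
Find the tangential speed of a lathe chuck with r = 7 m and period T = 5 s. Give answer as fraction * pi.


Given: radius r = 7 m, period T = 5 s
Using v = 2*pi*r / T
v = 2*pi*7 / 5
v = 14*pi / 5
v = 14/5*pi m/s

14/5*pi m/s


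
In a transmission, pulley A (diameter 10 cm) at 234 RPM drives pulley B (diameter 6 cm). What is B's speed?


Given: D1 = 10 cm, w1 = 234 RPM, D2 = 6 cm
Using D1*w1 = D2*w2
w2 = D1*w1 / D2
w2 = 10*234 / 6
w2 = 2340 / 6
w2 = 390 RPM

390 RPM


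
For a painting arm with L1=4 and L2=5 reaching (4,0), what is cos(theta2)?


Given: L1 = 4, L2 = 5, target (x, y) = (4, 0)
Using cos(theta2) = (x^2 + y^2 - L1^2 - L2^2) / (2*L1*L2)
x^2 + y^2 = 4^2 + 0 = 16
L1^2 + L2^2 = 16 + 25 = 41
Numerator = 16 - 41 = -25
Denominator = 2*4*5 = 40
cos(theta2) = -25/40 = -5/8

-5/8


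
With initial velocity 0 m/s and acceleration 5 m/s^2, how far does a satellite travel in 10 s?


Given: v0 = 0 m/s, a = 5 m/s^2, t = 10 s
Using s = v0*t + (1/2)*a*t^2
s = 0*10 + (1/2)*5*10^2
s = 0 + (1/2)*500
s = 0 + 250
s = 250

250 m


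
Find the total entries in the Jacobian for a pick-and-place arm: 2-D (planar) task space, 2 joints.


Given: task space dimension = 2, joints = 2
Jacobian is a 2 x 2 matrix
Total entries = rows * columns
Total = 2 * 2
Total = 4

4


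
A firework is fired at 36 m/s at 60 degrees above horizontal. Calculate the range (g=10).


Given: v0 = 36 m/s, theta = 60 deg, g = 10 m/s^2
sin(2*60) = sin(120) = sqrt(3)/2
Using R = v0^2 * sin(2*theta) / g
R = 36^2 * (sqrt(3)/2) / 10
R = 1296 * sqrt(3) / 20
R = 324/5*sqrt(3) m

324/5*sqrt(3) m


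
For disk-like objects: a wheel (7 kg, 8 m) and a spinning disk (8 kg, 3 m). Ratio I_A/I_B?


Given: M1=7 kg, R1=8 m, M2=8 kg, R2=3 m
For a disk: I = (1/2)*M*R^2, so I_A/I_B = (M1*R1^2)/(M2*R2^2)
M1*R1^2 = 7*64 = 448
M2*R2^2 = 8*9 = 72
I_A/I_B = 448/72 = 56/9

56/9


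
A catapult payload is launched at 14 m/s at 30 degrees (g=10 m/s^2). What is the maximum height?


Given: v0 = 14 m/s, theta = 30 deg, g = 10 m/s^2
sin^2(30) = 1/4
Using H = v0^2 * sin^2(theta) / (2*g)
H = 14^2 * 1/4 / (2*10)
H = 196 * 1/4 / 20
H = 49 / 20
H = 49/20 m

49/20 m


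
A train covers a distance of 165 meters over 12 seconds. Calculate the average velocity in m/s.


Given: distance d = 165 m, time t = 12 s
Using v = d / t
v = 165 / 12
v = 55/4 m/s

55/4 m/s


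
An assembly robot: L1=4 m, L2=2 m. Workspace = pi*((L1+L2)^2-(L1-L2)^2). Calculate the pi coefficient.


Given: L1 = 4, L2 = 2
(L1+L2)^2 = (6)^2 = 36
(L1-L2)^2 = (2)^2 = 4
Difference = 36 - 4 = 32
This equals 4*L1*L2 = 4*4*2 = 32
Workspace area = 32*pi

32


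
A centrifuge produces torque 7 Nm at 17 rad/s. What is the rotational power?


Given: tau = 7 Nm, omega = 17 rad/s
Using P = tau * omega
P = 7 * 17
P = 119 W

119 W


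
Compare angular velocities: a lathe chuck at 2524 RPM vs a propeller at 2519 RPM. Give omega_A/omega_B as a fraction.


Given: RPM_A = 2524, RPM_B = 2519
omega = 2*pi*RPM/60, so omega_A/omega_B = RPM_A / RPM_B
omega_A/omega_B = 2524 / 2519
omega_A/omega_B = 2524/2519

2524/2519


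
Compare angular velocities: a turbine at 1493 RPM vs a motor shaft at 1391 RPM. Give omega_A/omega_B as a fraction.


Given: RPM_A = 1493, RPM_B = 1391
omega = 2*pi*RPM/60, so omega_A/omega_B = RPM_A / RPM_B
omega_A/omega_B = 1493 / 1391
omega_A/omega_B = 1493/1391

1493/1391


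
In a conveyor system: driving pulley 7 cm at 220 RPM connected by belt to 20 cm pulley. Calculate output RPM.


Given: D1 = 7 cm, w1 = 220 RPM, D2 = 20 cm
Using D1*w1 = D2*w2
w2 = D1*w1 / D2
w2 = 7*220 / 20
w2 = 1540 / 20
w2 = 77 RPM

77 RPM


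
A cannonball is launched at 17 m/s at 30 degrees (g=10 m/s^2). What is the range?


Given: v0 = 17 m/s, theta = 30 deg, g = 10 m/s^2
sin(2*30) = sin(60) = sqrt(3)/2
Using R = v0^2 * sin(2*theta) / g
R = 17^2 * (sqrt(3)/2) / 10
R = 289 * sqrt(3) / 20
R = 289/20*sqrt(3) m

289/20*sqrt(3) m


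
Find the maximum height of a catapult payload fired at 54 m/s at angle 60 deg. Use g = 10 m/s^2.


Given: v0 = 54 m/s, theta = 60 deg, g = 10 m/s^2
sin^2(60) = 3/4
Using H = v0^2 * sin^2(theta) / (2*g)
H = 54^2 * 3/4 / (2*10)
H = 2916 * 3/4 / 20
H = 2187 / 20
H = 2187/20 m

2187/20 m


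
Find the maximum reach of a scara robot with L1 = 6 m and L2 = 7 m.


Given: L1 = 6 m, L2 = 7 m
For a 2-link planar arm, max reach = L1 + L2 (fully extended)
Max reach = 6 + 7
Max reach = 13 m

13 m


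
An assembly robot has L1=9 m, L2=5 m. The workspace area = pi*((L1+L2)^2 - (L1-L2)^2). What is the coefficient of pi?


Given: L1 = 9, L2 = 5
(L1+L2)^2 = (14)^2 = 196
(L1-L2)^2 = (4)^2 = 16
Difference = 196 - 16 = 180
This equals 4*L1*L2 = 4*9*5 = 180
Workspace area = 180*pi

180


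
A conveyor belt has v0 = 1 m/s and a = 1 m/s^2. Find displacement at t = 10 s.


Given: v0 = 1 m/s, a = 1 m/s^2, t = 10 s
Using s = v0*t + (1/2)*a*t^2
s = 1*10 + (1/2)*1*10^2
s = 10 + (1/2)*100
s = 10 + 50
s = 60

60 m


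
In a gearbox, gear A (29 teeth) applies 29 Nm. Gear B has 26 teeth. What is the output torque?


Given: N1 = 29, N2 = 26, T1 = 29 Nm
Using T2/T1 = N2/N1
T2 = T1 * N2 / N1
T2 = 29 * 26 / 29
T2 = 754 / 29
T2 = 26 Nm

26 Nm


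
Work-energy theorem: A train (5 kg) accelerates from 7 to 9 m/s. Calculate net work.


Given: m = 5 kg, v0 = 7 m/s, v = 9 m/s
Using W = (1/2)*m*(v^2 - v0^2)
v^2 = 9^2 = 81
v0^2 = 7^2 = 49
v^2 - v0^2 = 81 - 49 = 32
W = (1/2)*5*32 = 80 J

80 J


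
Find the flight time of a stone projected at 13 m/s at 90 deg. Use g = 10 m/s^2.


Given: v0 = 13 m/s, theta = 90 deg, g = 10 m/s^2
sin(90) = 1
Using T = 2*v0*sin(theta) / g
T = 2*13*1 / 10
T = 26 / 10
T = 13/5 s

13/5 s


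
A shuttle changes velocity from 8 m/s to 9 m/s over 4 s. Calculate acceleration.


Given: initial velocity v0 = 8 m/s, final velocity v = 9 m/s, time t = 4 s
Using a = (v - v0) / t
a = (9 - 8) / 4
a = 1 / 4
a = 1/4 m/s^2

1/4 m/s^2


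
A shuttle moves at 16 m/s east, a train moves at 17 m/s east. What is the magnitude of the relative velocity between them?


Given: v_A = 16 m/s east, v_B = 17 m/s east
Both move in the same direction; relative speed = |v_A - v_B|
|16 - 17| = |-1|
= 1 m/s

1 m/s


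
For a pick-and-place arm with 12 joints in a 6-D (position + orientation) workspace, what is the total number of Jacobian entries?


Given: task space dimension = 6, joints = 12
Jacobian is a 6 x 12 matrix
Total entries = rows * columns
Total = 6 * 12
Total = 72

72


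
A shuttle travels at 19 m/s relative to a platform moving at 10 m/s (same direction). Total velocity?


Given: object velocity = 19 m/s, platform velocity = 10 m/s (same direction)
Using classical velocity addition: v_total = v_object + v_platform
v_total = 19 + 10
v_total = 29 m/s

29 m/s


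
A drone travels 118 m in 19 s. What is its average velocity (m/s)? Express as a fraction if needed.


Given: distance d = 118 m, time t = 19 s
Using v = d / t
v = 118 / 19
v = 118/19 m/s

118/19 m/s


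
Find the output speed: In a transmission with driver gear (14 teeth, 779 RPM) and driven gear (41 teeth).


Given: N1 = 14 teeth, w1 = 779 RPM, N2 = 41 teeth
Using N1*w1 = N2*w2
w2 = N1*w1 / N2
w2 = 14*779 / 41
w2 = 10906 / 41
w2 = 266 RPM

266 RPM


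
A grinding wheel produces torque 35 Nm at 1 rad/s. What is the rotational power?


Given: tau = 35 Nm, omega = 1 rad/s
Using P = tau * omega
P = 35 * 1
P = 35 W

35 W


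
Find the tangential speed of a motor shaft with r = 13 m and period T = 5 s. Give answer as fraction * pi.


Given: radius r = 13 m, period T = 5 s
Using v = 2*pi*r / T
v = 2*pi*13 / 5
v = 26*pi / 5
v = 26/5*pi m/s

26/5*pi m/s


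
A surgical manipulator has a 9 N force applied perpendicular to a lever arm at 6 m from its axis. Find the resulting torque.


Given: F = 9 N, r = 6 m, angle = 90 deg (perpendicular)
Using tau = F * r * sin(90)
sin(90) = 1
tau = 9 * 6 * 1
tau = 54 Nm

54 Nm


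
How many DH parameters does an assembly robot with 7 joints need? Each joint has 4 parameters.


Given: 7 joints, 4 DH parameters per joint (d, theta, a, alpha)
Total DH parameters = number_of_joints * 4
Total = 7 * 4
Total = 28

28


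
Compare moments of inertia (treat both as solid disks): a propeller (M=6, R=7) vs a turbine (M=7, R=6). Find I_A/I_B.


Given: M1=6 kg, R1=7 m, M2=7 kg, R2=6 m
For a disk: I = (1/2)*M*R^2, so I_A/I_B = (M1*R1^2)/(M2*R2^2)
M1*R1^2 = 6*49 = 294
M2*R2^2 = 7*36 = 252
I_A/I_B = 294/252 = 7/6

7/6


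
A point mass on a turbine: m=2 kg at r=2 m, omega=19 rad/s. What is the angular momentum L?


Given: m = 2 kg, r = 2 m, omega = 19 rad/s
For a point mass: I = m*r^2
I = 2*2^2 = 2*4 = 8
L = I*omega = 8*19
L = 152 kg*m^2/s

152 kg*m^2/s


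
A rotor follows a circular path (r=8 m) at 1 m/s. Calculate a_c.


Given: v = 1 m/s, r = 8 m
Using a_c = v^2 / r
a_c = 1^2 / 8
a_c = 1 / 8
a_c = 1/8 m/s^2

1/8 m/s^2


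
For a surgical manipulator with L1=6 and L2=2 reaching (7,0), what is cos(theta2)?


Given: L1 = 6, L2 = 2, target (x, y) = (7, 0)
Using cos(theta2) = (x^2 + y^2 - L1^2 - L2^2) / (2*L1*L2)
x^2 + y^2 = 7^2 + 0 = 49
L1^2 + L2^2 = 36 + 4 = 40
Numerator = 49 - 40 = 9
Denominator = 2*6*2 = 24
cos(theta2) = 9/24 = 3/8

3/8


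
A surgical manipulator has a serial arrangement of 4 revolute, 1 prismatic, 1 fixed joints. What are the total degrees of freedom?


Given: serial robot with 4 revolute, 1 prismatic, 1 fixed joints
DOF contribution per joint type: revolute=1, prismatic=1, spherical=3, fixed=0
DOF = 4*1 + 1*1 + 1*0
DOF = 5

5


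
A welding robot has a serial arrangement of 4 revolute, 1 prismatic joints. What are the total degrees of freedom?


Given: serial robot with 4 revolute, 1 prismatic joints
DOF contribution per joint type: revolute=1, prismatic=1, spherical=3, fixed=0
DOF = 4*1 + 1*1
DOF = 5

5


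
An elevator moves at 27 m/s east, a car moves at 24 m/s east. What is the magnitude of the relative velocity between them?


Given: v_A = 27 m/s east, v_B = 24 m/s east
Both move in the same direction; relative speed = |v_A - v_B|
|27 - 24| = |3|
= 3 m/s

3 m/s


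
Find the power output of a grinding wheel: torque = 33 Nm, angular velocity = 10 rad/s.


Given: tau = 33 Nm, omega = 10 rad/s
Using P = tau * omega
P = 33 * 10
P = 330 W

330 W


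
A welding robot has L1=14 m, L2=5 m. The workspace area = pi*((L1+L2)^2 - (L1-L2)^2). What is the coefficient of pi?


Given: L1 = 14, L2 = 5
(L1+L2)^2 = (19)^2 = 361
(L1-L2)^2 = (9)^2 = 81
Difference = 361 - 81 = 280
This equals 4*L1*L2 = 4*14*5 = 280
Workspace area = 280*pi

280


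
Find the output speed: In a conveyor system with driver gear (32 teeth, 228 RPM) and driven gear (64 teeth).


Given: N1 = 32 teeth, w1 = 228 RPM, N2 = 64 teeth
Using N1*w1 = N2*w2
w2 = N1*w1 / N2
w2 = 32*228 / 64
w2 = 7296 / 64
w2 = 114 RPM

114 RPM


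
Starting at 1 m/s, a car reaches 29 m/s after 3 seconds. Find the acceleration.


Given: initial velocity v0 = 1 m/s, final velocity v = 29 m/s, time t = 3 s
Using a = (v - v0) / t
a = (29 - 1) / 3
a = 28 / 3
a = 28/3 m/s^2

28/3 m/s^2


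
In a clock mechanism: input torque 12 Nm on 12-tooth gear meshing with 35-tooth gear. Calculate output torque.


Given: N1 = 12, N2 = 35, T1 = 12 Nm
Using T2/T1 = N2/N1
T2 = T1 * N2 / N1
T2 = 12 * 35 / 12
T2 = 420 / 12
T2 = 35 Nm

35 Nm


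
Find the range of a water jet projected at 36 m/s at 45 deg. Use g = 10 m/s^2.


Given: v0 = 36 m/s, theta = 45 deg, g = 10 m/s^2
sin(2*45) = sin(90) = 1
Using R = v0^2 * sin(2*theta) / g
R = 36^2 * 1 / 10
R = 1296 / 10
R = 648/5 m

648/5 m


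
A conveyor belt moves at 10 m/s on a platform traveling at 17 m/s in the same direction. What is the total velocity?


Given: object velocity = 10 m/s, platform velocity = 17 m/s (same direction)
Using classical velocity addition: v_total = v_object + v_platform
v_total = 10 + 17
v_total = 27 m/s

27 m/s


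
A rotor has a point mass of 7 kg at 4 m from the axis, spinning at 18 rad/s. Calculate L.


Given: m = 7 kg, r = 4 m, omega = 18 rad/s
For a point mass: I = m*r^2
I = 7*4^2 = 7*16 = 112
L = I*omega = 112*18
L = 2016 kg*m^2/s

2016 kg*m^2/s


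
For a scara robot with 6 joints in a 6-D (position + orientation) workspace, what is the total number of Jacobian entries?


Given: task space dimension = 6, joints = 6
Jacobian is a 6 x 6 matrix
Total entries = rows * columns
Total = 6 * 6
Total = 36

36


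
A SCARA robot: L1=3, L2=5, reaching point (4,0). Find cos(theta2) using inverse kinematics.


Given: L1 = 3, L2 = 5, target (x, y) = (4, 0)
Using cos(theta2) = (x^2 + y^2 - L1^2 - L2^2) / (2*L1*L2)
x^2 + y^2 = 4^2 + 0 = 16
L1^2 + L2^2 = 9 + 25 = 34
Numerator = 16 - 34 = -18
Denominator = 2*3*5 = 30
cos(theta2) = -18/30 = -3/5

-3/5


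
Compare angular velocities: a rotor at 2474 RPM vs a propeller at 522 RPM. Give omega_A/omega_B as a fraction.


Given: RPM_A = 2474, RPM_B = 522
omega = 2*pi*RPM/60, so omega_A/omega_B = RPM_A / RPM_B
omega_A/omega_B = 2474 / 522
omega_A/omega_B = 1237/261

1237/261


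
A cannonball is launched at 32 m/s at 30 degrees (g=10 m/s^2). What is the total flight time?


Given: v0 = 32 m/s, theta = 30 deg, g = 10 m/s^2
sin(30) = 1/2
Using T = 2*v0*sin(theta) / g
T = 2*32*1/2 / 10
T = 32 / 10
T = 16/5 s

16/5 s


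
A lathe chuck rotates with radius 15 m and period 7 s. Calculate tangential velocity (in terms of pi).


Given: radius r = 15 m, period T = 7 s
Using v = 2*pi*r / T
v = 2*pi*15 / 7
v = 30*pi / 7
v = 30/7*pi m/s

30/7*pi m/s


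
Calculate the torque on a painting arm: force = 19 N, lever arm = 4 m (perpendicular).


Given: F = 19 N, r = 4 m, angle = 90 deg (perpendicular)
Using tau = F * r * sin(90)
sin(90) = 1
tau = 19 * 4 * 1
tau = 76 Nm

76 Nm


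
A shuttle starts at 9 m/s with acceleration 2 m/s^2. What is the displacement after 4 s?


Given: v0 = 9 m/s, a = 2 m/s^2, t = 4 s
Using s = v0*t + (1/2)*a*t^2
s = 9*4 + (1/2)*2*4^2
s = 36 + (1/2)*32
s = 36 + 16
s = 52

52 m


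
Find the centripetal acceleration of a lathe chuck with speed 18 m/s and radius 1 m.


Given: v = 18 m/s, r = 1 m
Using a_c = v^2 / r
a_c = 18^2 / 1
a_c = 324 / 1
a_c = 324 m/s^2

324 m/s^2


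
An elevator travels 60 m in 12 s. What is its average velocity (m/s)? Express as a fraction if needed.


Given: distance d = 60 m, time t = 12 s
Using v = d / t
v = 60 / 12
v = 5 m/s

5 m/s


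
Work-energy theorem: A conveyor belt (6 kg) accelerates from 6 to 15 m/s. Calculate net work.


Given: m = 6 kg, v0 = 6 m/s, v = 15 m/s
Using W = (1/2)*m*(v^2 - v0^2)
v^2 = 15^2 = 225
v0^2 = 6^2 = 36
v^2 - v0^2 = 225 - 36 = 189
W = (1/2)*6*189 = 567 J

567 J


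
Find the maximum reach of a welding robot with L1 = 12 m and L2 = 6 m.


Given: L1 = 12 m, L2 = 6 m
For a 2-link planar arm, max reach = L1 + L2 (fully extended)
Max reach = 12 + 6
Max reach = 18 m

18 m


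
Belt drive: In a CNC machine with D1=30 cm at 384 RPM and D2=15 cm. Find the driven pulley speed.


Given: D1 = 30 cm, w1 = 384 RPM, D2 = 15 cm
Using D1*w1 = D2*w2
w2 = D1*w1 / D2
w2 = 30*384 / 15
w2 = 11520 / 15
w2 = 768 RPM

768 RPM


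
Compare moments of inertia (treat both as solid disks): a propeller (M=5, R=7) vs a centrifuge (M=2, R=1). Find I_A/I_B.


Given: M1=5 kg, R1=7 m, M2=2 kg, R2=1 m
For a disk: I = (1/2)*M*R^2, so I_A/I_B = (M1*R1^2)/(M2*R2^2)
M1*R1^2 = 5*49 = 245
M2*R2^2 = 2*1 = 2
I_A/I_B = 245/2 = 245/2

245/2


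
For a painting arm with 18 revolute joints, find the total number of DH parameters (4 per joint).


Given: 18 joints, 4 DH parameters per joint (d, theta, a, alpha)
Total DH parameters = number_of_joints * 4
Total = 18 * 4
Total = 72

72


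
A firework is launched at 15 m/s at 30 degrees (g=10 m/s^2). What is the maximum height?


Given: v0 = 15 m/s, theta = 30 deg, g = 10 m/s^2
sin^2(30) = 1/4
Using H = v0^2 * sin^2(theta) / (2*g)
H = 15^2 * 1/4 / (2*10)
H = 225 * 1/4 / 20
H = 225/4 / 20
H = 45/16 m

45/16 m


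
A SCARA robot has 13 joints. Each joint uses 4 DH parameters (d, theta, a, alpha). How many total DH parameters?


Given: 13 joints, 4 DH parameters per joint (d, theta, a, alpha)
Total DH parameters = number_of_joints * 4
Total = 13 * 4
Total = 52

52


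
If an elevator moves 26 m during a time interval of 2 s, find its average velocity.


Given: distance d = 26 m, time t = 2 s
Using v = d / t
v = 26 / 2
v = 13 m/s

13 m/s


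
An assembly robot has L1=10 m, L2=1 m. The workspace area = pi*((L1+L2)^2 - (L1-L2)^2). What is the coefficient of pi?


Given: L1 = 10, L2 = 1
(L1+L2)^2 = (11)^2 = 121
(L1-L2)^2 = (9)^2 = 81
Difference = 121 - 81 = 40
This equals 4*L1*L2 = 4*10*1 = 40
Workspace area = 40*pi

40


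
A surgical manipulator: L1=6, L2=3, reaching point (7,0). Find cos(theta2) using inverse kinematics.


Given: L1 = 6, L2 = 3, target (x, y) = (7, 0)
Using cos(theta2) = (x^2 + y^2 - L1^2 - L2^2) / (2*L1*L2)
x^2 + y^2 = 7^2 + 0 = 49
L1^2 + L2^2 = 36 + 9 = 45
Numerator = 49 - 45 = 4
Denominator = 2*6*3 = 36
cos(theta2) = 4/36 = 1/9

1/9


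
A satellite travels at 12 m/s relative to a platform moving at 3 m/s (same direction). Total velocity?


Given: object velocity = 12 m/s, platform velocity = 3 m/s (same direction)
Using classical velocity addition: v_total = v_object + v_platform
v_total = 12 + 3
v_total = 15 m/s

15 m/s


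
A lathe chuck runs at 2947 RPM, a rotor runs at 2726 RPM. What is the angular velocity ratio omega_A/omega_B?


Given: RPM_A = 2947, RPM_B = 2726
omega = 2*pi*RPM/60, so omega_A/omega_B = RPM_A / RPM_B
omega_A/omega_B = 2947 / 2726
omega_A/omega_B = 2947/2726

2947/2726


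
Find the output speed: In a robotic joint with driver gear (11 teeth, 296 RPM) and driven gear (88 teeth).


Given: N1 = 11 teeth, w1 = 296 RPM, N2 = 88 teeth
Using N1*w1 = N2*w2
w2 = N1*w1 / N2
w2 = 11*296 / 88
w2 = 3256 / 88
w2 = 37 RPM

37 RPM


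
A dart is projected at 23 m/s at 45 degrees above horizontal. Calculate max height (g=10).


Given: v0 = 23 m/s, theta = 45 deg, g = 10 m/s^2
sin^2(45) = 1/2
Using H = v0^2 * sin^2(theta) / (2*g)
H = 23^2 * 1/2 / (2*10)
H = 529 * 1/2 / 20
H = 529/2 / 20
H = 529/40 m

529/40 m


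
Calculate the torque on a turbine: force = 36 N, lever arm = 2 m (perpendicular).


Given: F = 36 N, r = 2 m, angle = 90 deg (perpendicular)
Using tau = F * r * sin(90)
sin(90) = 1
tau = 36 * 2 * 1
tau = 72 Nm

72 Nm


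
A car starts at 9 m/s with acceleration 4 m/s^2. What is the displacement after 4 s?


Given: v0 = 9 m/s, a = 4 m/s^2, t = 4 s
Using s = v0*t + (1/2)*a*t^2
s = 9*4 + (1/2)*4*4^2
s = 36 + (1/2)*64
s = 36 + 32
s = 68

68 m


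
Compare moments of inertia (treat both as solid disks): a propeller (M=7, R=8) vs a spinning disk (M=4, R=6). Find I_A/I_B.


Given: M1=7 kg, R1=8 m, M2=4 kg, R2=6 m
For a disk: I = (1/2)*M*R^2, so I_A/I_B = (M1*R1^2)/(M2*R2^2)
M1*R1^2 = 7*64 = 448
M2*R2^2 = 4*36 = 144
I_A/I_B = 448/144 = 28/9

28/9


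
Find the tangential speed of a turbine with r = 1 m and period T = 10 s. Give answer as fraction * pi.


Given: radius r = 1 m, period T = 10 s
Using v = 2*pi*r / T
v = 2*pi*1 / 10
v = 2*pi / 10
v = 1/5*pi m/s

1/5*pi m/s


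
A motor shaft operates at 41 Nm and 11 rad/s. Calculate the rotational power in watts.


Given: tau = 41 Nm, omega = 11 rad/s
Using P = tau * omega
P = 41 * 11
P = 451 W

451 W


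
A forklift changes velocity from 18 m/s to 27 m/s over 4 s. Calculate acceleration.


Given: initial velocity v0 = 18 m/s, final velocity v = 27 m/s, time t = 4 s
Using a = (v - v0) / t
a = (27 - 18) / 4
a = 9 / 4
a = 9/4 m/s^2

9/4 m/s^2


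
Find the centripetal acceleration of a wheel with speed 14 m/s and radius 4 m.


Given: v = 14 m/s, r = 4 m
Using a_c = v^2 / r
a_c = 14^2 / 4
a_c = 196 / 4
a_c = 49 m/s^2

49 m/s^2


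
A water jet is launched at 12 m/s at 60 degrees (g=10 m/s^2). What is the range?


Given: v0 = 12 m/s, theta = 60 deg, g = 10 m/s^2
sin(2*60) = sin(120) = sqrt(3)/2
Using R = v0^2 * sin(2*theta) / g
R = 12^2 * (sqrt(3)/2) / 10
R = 144 * sqrt(3) / 20
R = 36/5*sqrt(3) m

36/5*sqrt(3) m


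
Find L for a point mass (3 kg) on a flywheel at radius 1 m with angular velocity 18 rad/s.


Given: m = 3 kg, r = 1 m, omega = 18 rad/s
For a point mass: I = m*r^2
I = 3*1^2 = 3*1 = 3
L = I*omega = 3*18
L = 54 kg*m^2/s

54 kg*m^2/s


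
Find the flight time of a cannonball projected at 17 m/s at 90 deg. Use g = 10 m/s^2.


Given: v0 = 17 m/s, theta = 90 deg, g = 10 m/s^2
sin(90) = 1
Using T = 2*v0*sin(theta) / g
T = 2*17*1 / 10
T = 34 / 10
T = 17/5 s

17/5 s


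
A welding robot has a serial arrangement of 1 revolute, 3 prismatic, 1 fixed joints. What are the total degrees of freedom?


Given: serial robot with 1 revolute, 3 prismatic, 1 fixed joints
DOF contribution per joint type: revolute=1, prismatic=1, spherical=3, fixed=0
DOF = 1*1 + 3*1 + 1*0
DOF = 4

4


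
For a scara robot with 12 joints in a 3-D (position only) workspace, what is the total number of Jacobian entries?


Given: task space dimension = 3, joints = 12
Jacobian is a 3 x 12 matrix
Total entries = rows * columns
Total = 3 * 12
Total = 36

36


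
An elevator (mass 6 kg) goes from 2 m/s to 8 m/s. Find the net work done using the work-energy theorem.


Given: m = 6 kg, v0 = 2 m/s, v = 8 m/s
Using W = (1/2)*m*(v^2 - v0^2)
v^2 = 8^2 = 64
v0^2 = 2^2 = 4
v^2 - v0^2 = 64 - 4 = 60
W = (1/2)*6*60 = 180 J

180 J


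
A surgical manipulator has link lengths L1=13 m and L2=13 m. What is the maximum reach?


Given: L1 = 13 m, L2 = 13 m
For a 2-link planar arm, max reach = L1 + L2 (fully extended)
Max reach = 13 + 13
Max reach = 26 m

26 m


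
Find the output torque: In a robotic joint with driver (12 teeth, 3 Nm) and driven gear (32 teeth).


Given: N1 = 12, N2 = 32, T1 = 3 Nm
Using T2/T1 = N2/N1
T2 = T1 * N2 / N1
T2 = 3 * 32 / 12
T2 = 96 / 12
T2 = 8 Nm

8 Nm


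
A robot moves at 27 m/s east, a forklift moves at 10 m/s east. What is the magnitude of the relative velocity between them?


Given: v_A = 27 m/s east, v_B = 10 m/s east
Both move in the same direction; relative speed = |v_A - v_B|
|27 - 10| = |17|
= 17 m/s

17 m/s


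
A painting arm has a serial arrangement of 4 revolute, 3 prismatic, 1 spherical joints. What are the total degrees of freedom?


Given: serial robot with 4 revolute, 3 prismatic, 1 spherical joints
DOF contribution per joint type: revolute=1, prismatic=1, spherical=3, fixed=0
DOF = 4*1 + 3*1 + 1*3
DOF = 10

10


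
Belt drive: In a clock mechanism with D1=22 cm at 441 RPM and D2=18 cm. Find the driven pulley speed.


Given: D1 = 22 cm, w1 = 441 RPM, D2 = 18 cm
Using D1*w1 = D2*w2
w2 = D1*w1 / D2
w2 = 22*441 / 18
w2 = 9702 / 18
w2 = 539 RPM

539 RPM


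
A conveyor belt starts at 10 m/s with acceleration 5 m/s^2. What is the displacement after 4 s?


Given: v0 = 10 m/s, a = 5 m/s^2, t = 4 s
Using s = v0*t + (1/2)*a*t^2
s = 10*4 + (1/2)*5*4^2
s = 40 + (1/2)*80
s = 40 + 40
s = 80

80 m


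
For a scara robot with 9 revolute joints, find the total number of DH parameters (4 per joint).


Given: 9 joints, 4 DH parameters per joint (d, theta, a, alpha)
Total DH parameters = number_of_joints * 4
Total = 9 * 4
Total = 36

36


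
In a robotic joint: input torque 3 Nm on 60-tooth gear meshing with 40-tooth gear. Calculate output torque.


Given: N1 = 60, N2 = 40, T1 = 3 Nm
Using T2/T1 = N2/N1
T2 = T1 * N2 / N1
T2 = 3 * 40 / 60
T2 = 120 / 60
T2 = 2 Nm

2 Nm


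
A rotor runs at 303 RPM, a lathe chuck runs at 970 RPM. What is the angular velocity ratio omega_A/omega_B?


Given: RPM_A = 303, RPM_B = 970
omega = 2*pi*RPM/60, so omega_A/omega_B = RPM_A / RPM_B
omega_A/omega_B = 303 / 970
omega_A/omega_B = 303/970

303/970


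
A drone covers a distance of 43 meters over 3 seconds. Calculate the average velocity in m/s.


Given: distance d = 43 m, time t = 3 s
Using v = d / t
v = 43 / 3
v = 43/3 m/s

43/3 m/s


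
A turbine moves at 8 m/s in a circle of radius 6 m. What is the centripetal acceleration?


Given: v = 8 m/s, r = 6 m
Using a_c = v^2 / r
a_c = 8^2 / 6
a_c = 64 / 6
a_c = 32/3 m/s^2

32/3 m/s^2


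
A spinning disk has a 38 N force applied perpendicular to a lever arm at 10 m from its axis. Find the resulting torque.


Given: F = 38 N, r = 10 m, angle = 90 deg (perpendicular)
Using tau = F * r * sin(90)
sin(90) = 1
tau = 38 * 10 * 1
tau = 380 Nm

380 Nm


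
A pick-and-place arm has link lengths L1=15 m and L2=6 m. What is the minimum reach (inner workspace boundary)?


Given: L1 = 15 m, L2 = 6 m
For a 2-link planar arm, min reach = |L1 - L2| (second link folded back)
Min reach = |15 - 6|
Min reach = 9 m

9 m


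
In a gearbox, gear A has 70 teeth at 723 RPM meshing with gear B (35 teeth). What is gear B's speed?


Given: N1 = 70 teeth, w1 = 723 RPM, N2 = 35 teeth
Using N1*w1 = N2*w2
w2 = N1*w1 / N2
w2 = 70*723 / 35
w2 = 50610 / 35
w2 = 1446 RPM

1446 RPM


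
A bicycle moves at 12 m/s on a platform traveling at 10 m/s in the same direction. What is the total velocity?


Given: object velocity = 12 m/s, platform velocity = 10 m/s (same direction)
Using classical velocity addition: v_total = v_object + v_platform
v_total = 12 + 10
v_total = 22 m/s

22 m/s


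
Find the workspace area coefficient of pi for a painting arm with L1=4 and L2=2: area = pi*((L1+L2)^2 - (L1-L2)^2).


Given: L1 = 4, L2 = 2
(L1+L2)^2 = (6)^2 = 36
(L1-L2)^2 = (2)^2 = 4
Difference = 36 - 4 = 32
This equals 4*L1*L2 = 4*4*2 = 32
Workspace area = 32*pi

32


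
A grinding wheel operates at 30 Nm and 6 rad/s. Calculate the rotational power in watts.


Given: tau = 30 Nm, omega = 6 rad/s
Using P = tau * omega
P = 30 * 6
P = 180 W

180 W


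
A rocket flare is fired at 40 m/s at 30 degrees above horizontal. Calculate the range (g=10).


Given: v0 = 40 m/s, theta = 30 deg, g = 10 m/s^2
sin(2*30) = sin(60) = sqrt(3)/2
Using R = v0^2 * sin(2*theta) / g
R = 40^2 * (sqrt(3)/2) / 10
R = 1600 * sqrt(3) / 20
R = 80*sqrt(3) m

80*sqrt(3) m


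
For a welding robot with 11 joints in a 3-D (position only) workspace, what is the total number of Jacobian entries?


Given: task space dimension = 3, joints = 11
Jacobian is a 3 x 11 matrix
Total entries = rows * columns
Total = 3 * 11
Total = 33

33


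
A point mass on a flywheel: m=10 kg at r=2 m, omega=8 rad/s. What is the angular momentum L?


Given: m = 10 kg, r = 2 m, omega = 8 rad/s
For a point mass: I = m*r^2
I = 10*2^2 = 10*4 = 40
L = I*omega = 40*8
L = 320 kg*m^2/s

320 kg*m^2/s


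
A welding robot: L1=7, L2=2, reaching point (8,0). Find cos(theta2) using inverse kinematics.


Given: L1 = 7, L2 = 2, target (x, y) = (8, 0)
Using cos(theta2) = (x^2 + y^2 - L1^2 - L2^2) / (2*L1*L2)
x^2 + y^2 = 8^2 + 0 = 64
L1^2 + L2^2 = 49 + 4 = 53
Numerator = 64 - 53 = 11
Denominator = 2*7*2 = 28
cos(theta2) = 11/28 = 11/28

11/28


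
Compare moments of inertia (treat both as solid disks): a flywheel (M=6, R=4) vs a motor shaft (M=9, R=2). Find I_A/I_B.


Given: M1=6 kg, R1=4 m, M2=9 kg, R2=2 m
For a disk: I = (1/2)*M*R^2, so I_A/I_B = (M1*R1^2)/(M2*R2^2)
M1*R1^2 = 6*16 = 96
M2*R2^2 = 9*4 = 36
I_A/I_B = 96/36 = 8/3

8/3


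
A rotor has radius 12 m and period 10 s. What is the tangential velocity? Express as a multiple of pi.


Given: radius r = 12 m, period T = 10 s
Using v = 2*pi*r / T
v = 2*pi*12 / 10
v = 24*pi / 10
v = 12/5*pi m/s

12/5*pi m/s


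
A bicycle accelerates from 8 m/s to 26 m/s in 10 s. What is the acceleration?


Given: initial velocity v0 = 8 m/s, final velocity v = 26 m/s, time t = 10 s
Using a = (v - v0) / t
a = (26 - 8) / 10
a = 18 / 10
a = 9/5 m/s^2

9/5 m/s^2


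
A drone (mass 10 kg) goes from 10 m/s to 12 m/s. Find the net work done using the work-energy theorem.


Given: m = 10 kg, v0 = 10 m/s, v = 12 m/s
Using W = (1/2)*m*(v^2 - v0^2)
v^2 = 12^2 = 144
v0^2 = 10^2 = 100
v^2 - v0^2 = 144 - 100 = 44
W = (1/2)*10*44 = 220 J

220 J


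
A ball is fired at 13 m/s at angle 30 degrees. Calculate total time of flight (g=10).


Given: v0 = 13 m/s, theta = 30 deg, g = 10 m/s^2
sin(30) = 1/2
Using T = 2*v0*sin(theta) / g
T = 2*13*1/2 / 10
T = 13 / 10
T = 13/10 s

13/10 s


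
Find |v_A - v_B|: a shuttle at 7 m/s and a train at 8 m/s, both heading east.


Given: v_A = 7 m/s east, v_B = 8 m/s east
Both move in the same direction; relative speed = |v_A - v_B|
|7 - 8| = |-1|
= 1 m/s

1 m/s


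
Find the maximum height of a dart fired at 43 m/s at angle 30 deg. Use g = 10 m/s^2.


Given: v0 = 43 m/s, theta = 30 deg, g = 10 m/s^2
sin^2(30) = 1/4
Using H = v0^2 * sin^2(theta) / (2*g)
H = 43^2 * 1/4 / (2*10)
H = 1849 * 1/4 / 20
H = 1849/4 / 20
H = 1849/80 m

1849/80 m


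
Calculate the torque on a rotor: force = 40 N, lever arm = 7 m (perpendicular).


Given: F = 40 N, r = 7 m, angle = 90 deg (perpendicular)
Using tau = F * r * sin(90)
sin(90) = 1
tau = 40 * 7 * 1
tau = 280 Nm

280 Nm


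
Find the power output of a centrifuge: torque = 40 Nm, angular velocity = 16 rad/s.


Given: tau = 40 Nm, omega = 16 rad/s
Using P = tau * omega
P = 40 * 16
P = 640 W

640 W


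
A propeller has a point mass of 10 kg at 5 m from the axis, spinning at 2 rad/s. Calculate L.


Given: m = 10 kg, r = 5 m, omega = 2 rad/s
For a point mass: I = m*r^2
I = 10*5^2 = 10*25 = 250
L = I*omega = 250*2
L = 500 kg*m^2/s

500 kg*m^2/s


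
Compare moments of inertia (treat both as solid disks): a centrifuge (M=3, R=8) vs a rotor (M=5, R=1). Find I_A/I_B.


Given: M1=3 kg, R1=8 m, M2=5 kg, R2=1 m
For a disk: I = (1/2)*M*R^2, so I_A/I_B = (M1*R1^2)/(M2*R2^2)
M1*R1^2 = 3*64 = 192
M2*R2^2 = 5*1 = 5
I_A/I_B = 192/5 = 192/5

192/5


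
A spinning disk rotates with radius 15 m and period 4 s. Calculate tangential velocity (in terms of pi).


Given: radius r = 15 m, period T = 4 s
Using v = 2*pi*r / T
v = 2*pi*15 / 4
v = 30*pi / 4
v = 15/2*pi m/s

15/2*pi m/s


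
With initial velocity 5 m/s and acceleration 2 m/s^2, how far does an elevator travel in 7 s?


Given: v0 = 5 m/s, a = 2 m/s^2, t = 7 s
Using s = v0*t + (1/2)*a*t^2
s = 5*7 + (1/2)*2*7^2
s = 35 + (1/2)*98
s = 35 + 49
s = 84

84 m


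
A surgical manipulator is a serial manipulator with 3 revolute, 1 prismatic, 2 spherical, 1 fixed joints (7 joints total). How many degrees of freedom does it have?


Given: serial robot with 3 revolute, 1 prismatic, 2 spherical, 1 fixed joints
DOF contribution per joint type: revolute=1, prismatic=1, spherical=3, fixed=0
DOF = 3*1 + 1*1 + 2*3 + 1*0
DOF = 10

10


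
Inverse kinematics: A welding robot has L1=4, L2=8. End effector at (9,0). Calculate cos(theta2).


Given: L1 = 4, L2 = 8, target (x, y) = (9, 0)
Using cos(theta2) = (x^2 + y^2 - L1^2 - L2^2) / (2*L1*L2)
x^2 + y^2 = 9^2 + 0 = 81
L1^2 + L2^2 = 16 + 64 = 80
Numerator = 81 - 80 = 1
Denominator = 2*4*8 = 64
cos(theta2) = 1/64 = 1/64

1/64


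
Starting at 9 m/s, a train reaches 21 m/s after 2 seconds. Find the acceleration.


Given: initial velocity v0 = 9 m/s, final velocity v = 21 m/s, time t = 2 s
Using a = (v - v0) / t
a = (21 - 9) / 2
a = 12 / 2
a = 6 m/s^2

6 m/s^2


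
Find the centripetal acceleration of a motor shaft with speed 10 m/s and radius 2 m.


Given: v = 10 m/s, r = 2 m
Using a_c = v^2 / r
a_c = 10^2 / 2
a_c = 100 / 2
a_c = 50 m/s^2

50 m/s^2


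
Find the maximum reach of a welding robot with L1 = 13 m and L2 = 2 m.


Given: L1 = 13 m, L2 = 2 m
For a 2-link planar arm, max reach = L1 + L2 (fully extended)
Max reach = 13 + 2
Max reach = 15 m

15 m


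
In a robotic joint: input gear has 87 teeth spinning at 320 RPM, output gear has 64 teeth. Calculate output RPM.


Given: N1 = 87 teeth, w1 = 320 RPM, N2 = 64 teeth
Using N1*w1 = N2*w2
w2 = N1*w1 / N2
w2 = 87*320 / 64
w2 = 27840 / 64
w2 = 435 RPM

435 RPM


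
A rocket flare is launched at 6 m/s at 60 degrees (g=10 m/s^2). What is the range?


Given: v0 = 6 m/s, theta = 60 deg, g = 10 m/s^2
sin(2*60) = sin(120) = sqrt(3)/2
Using R = v0^2 * sin(2*theta) / g
R = 6^2 * (sqrt(3)/2) / 10
R = 36 * sqrt(3) / 20
R = 9/5*sqrt(3) m

9/5*sqrt(3) m


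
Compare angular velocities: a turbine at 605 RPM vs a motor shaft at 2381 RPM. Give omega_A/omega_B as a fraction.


Given: RPM_A = 605, RPM_B = 2381
omega = 2*pi*RPM/60, so omega_A/omega_B = RPM_A / RPM_B
omega_A/omega_B = 605 / 2381
omega_A/omega_B = 605/2381

605/2381


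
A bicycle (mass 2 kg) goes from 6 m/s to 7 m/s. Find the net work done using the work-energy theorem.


Given: m = 2 kg, v0 = 6 m/s, v = 7 m/s
Using W = (1/2)*m*(v^2 - v0^2)
v^2 = 7^2 = 49
v0^2 = 6^2 = 36
v^2 - v0^2 = 49 - 36 = 13
W = (1/2)*2*13 = 13 J

13 J


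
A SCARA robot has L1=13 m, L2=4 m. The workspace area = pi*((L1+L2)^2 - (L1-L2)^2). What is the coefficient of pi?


Given: L1 = 13, L2 = 4
(L1+L2)^2 = (17)^2 = 289
(L1-L2)^2 = (9)^2 = 81
Difference = 289 - 81 = 208
This equals 4*L1*L2 = 4*13*4 = 208
Workspace area = 208*pi

208


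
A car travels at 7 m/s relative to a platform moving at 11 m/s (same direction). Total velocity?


Given: object velocity = 7 m/s, platform velocity = 11 m/s (same direction)
Using classical velocity addition: v_total = v_object + v_platform
v_total = 7 + 11
v_total = 18 m/s

18 m/s


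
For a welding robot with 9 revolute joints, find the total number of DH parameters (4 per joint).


Given: 9 joints, 4 DH parameters per joint (d, theta, a, alpha)
Total DH parameters = number_of_joints * 4
Total = 9 * 4
Total = 36

36


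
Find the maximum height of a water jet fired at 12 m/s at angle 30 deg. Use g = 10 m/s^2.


Given: v0 = 12 m/s, theta = 30 deg, g = 10 m/s^2
sin^2(30) = 1/4
Using H = v0^2 * sin^2(theta) / (2*g)
H = 12^2 * 1/4 / (2*10)
H = 144 * 1/4 / 20
H = 36 / 20
H = 9/5 m

9/5 m


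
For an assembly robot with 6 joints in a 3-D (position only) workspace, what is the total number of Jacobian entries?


Given: task space dimension = 3, joints = 6
Jacobian is a 3 x 6 matrix
Total entries = rows * columns
Total = 3 * 6
Total = 18

18


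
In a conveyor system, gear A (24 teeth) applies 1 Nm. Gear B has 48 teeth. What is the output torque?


Given: N1 = 24, N2 = 48, T1 = 1 Nm
Using T2/T1 = N2/N1
T2 = T1 * N2 / N1
T2 = 1 * 48 / 24
T2 = 48 / 24
T2 = 2 Nm

2 Nm


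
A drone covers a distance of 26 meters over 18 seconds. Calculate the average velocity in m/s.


Given: distance d = 26 m, time t = 18 s
Using v = d / t
v = 26 / 18
v = 13/9 m/s

13/9 m/s


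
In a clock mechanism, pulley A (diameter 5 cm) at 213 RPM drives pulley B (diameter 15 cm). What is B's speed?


Given: D1 = 5 cm, w1 = 213 RPM, D2 = 15 cm
Using D1*w1 = D2*w2
w2 = D1*w1 / D2
w2 = 5*213 / 15
w2 = 1065 / 15
w2 = 71 RPM

71 RPM


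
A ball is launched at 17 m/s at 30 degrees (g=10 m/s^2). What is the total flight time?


Given: v0 = 17 m/s, theta = 30 deg, g = 10 m/s^2
sin(30) = 1/2
Using T = 2*v0*sin(theta) / g
T = 2*17*1/2 / 10
T = 17 / 10
T = 17/10 s

17/10 s


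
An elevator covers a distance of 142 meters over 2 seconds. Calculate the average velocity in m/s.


Given: distance d = 142 m, time t = 2 s
Using v = d / t
v = 142 / 2
v = 71 m/s

71 m/s


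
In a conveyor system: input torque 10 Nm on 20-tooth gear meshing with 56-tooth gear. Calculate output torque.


Given: N1 = 20, N2 = 56, T1 = 10 Nm
Using T2/T1 = N2/N1
T2 = T1 * N2 / N1
T2 = 10 * 56 / 20
T2 = 560 / 20
T2 = 28 Nm

28 Nm


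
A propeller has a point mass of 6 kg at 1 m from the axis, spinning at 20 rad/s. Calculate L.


Given: m = 6 kg, r = 1 m, omega = 20 rad/s
For a point mass: I = m*r^2
I = 6*1^2 = 6*1 = 6
L = I*omega = 6*20
L = 120 kg*m^2/s

120 kg*m^2/s


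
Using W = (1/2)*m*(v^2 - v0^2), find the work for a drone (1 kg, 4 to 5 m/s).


Given: m = 1 kg, v0 = 4 m/s, v = 5 m/s
Using W = (1/2)*m*(v^2 - v0^2)
v^2 = 5^2 = 25
v0^2 = 4^2 = 16
v^2 - v0^2 = 25 - 16 = 9
W = (1/2)*1*9 = 9/2 J

9/2 J


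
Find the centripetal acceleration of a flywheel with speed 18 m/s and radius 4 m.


Given: v = 18 m/s, r = 4 m
Using a_c = v^2 / r
a_c = 18^2 / 4
a_c = 324 / 4
a_c = 81 m/s^2

81 m/s^2


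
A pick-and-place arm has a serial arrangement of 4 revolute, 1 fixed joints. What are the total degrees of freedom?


Given: serial robot with 4 revolute, 1 fixed joints
DOF contribution per joint type: revolute=1, prismatic=1, spherical=3, fixed=0
DOF = 4*1 + 1*0
DOF = 4

4


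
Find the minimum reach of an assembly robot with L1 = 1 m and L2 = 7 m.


Given: L1 = 1 m, L2 = 7 m
For a 2-link planar arm, min reach = |L1 - L2| (second link folded back)
Min reach = |1 - 7|
Min reach = 6 m

6 m


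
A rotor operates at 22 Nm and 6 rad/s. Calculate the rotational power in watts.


Given: tau = 22 Nm, omega = 6 rad/s
Using P = tau * omega
P = 22 * 6
P = 132 W

132 W


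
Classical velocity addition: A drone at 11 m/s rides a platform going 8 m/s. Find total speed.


Given: object velocity = 11 m/s, platform velocity = 8 m/s (same direction)
Using classical velocity addition: v_total = v_object + v_platform
v_total = 11 + 8
v_total = 19 m/s

19 m/s


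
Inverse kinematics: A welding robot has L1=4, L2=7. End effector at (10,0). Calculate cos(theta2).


Given: L1 = 4, L2 = 7, target (x, y) = (10, 0)
Using cos(theta2) = (x^2 + y^2 - L1^2 - L2^2) / (2*L1*L2)
x^2 + y^2 = 10^2 + 0 = 100
L1^2 + L2^2 = 16 + 49 = 65
Numerator = 100 - 65 = 35
Denominator = 2*4*7 = 56
cos(theta2) = 35/56 = 5/8

5/8


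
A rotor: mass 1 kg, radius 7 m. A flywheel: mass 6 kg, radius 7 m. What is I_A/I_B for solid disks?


Given: M1=1 kg, R1=7 m, M2=6 kg, R2=7 m
For a disk: I = (1/2)*M*R^2, so I_A/I_B = (M1*R1^2)/(M2*R2^2)
M1*R1^2 = 1*49 = 49
M2*R2^2 = 6*49 = 294
I_A/I_B = 49/294 = 1/6

1/6


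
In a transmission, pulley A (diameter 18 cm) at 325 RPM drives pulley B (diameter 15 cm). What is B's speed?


Given: D1 = 18 cm, w1 = 325 RPM, D2 = 15 cm
Using D1*w1 = D2*w2
w2 = D1*w1 / D2
w2 = 18*325 / 15
w2 = 5850 / 15
w2 = 390 RPM

390 RPM
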